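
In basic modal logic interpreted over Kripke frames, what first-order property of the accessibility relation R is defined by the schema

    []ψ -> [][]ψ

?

Suppose □ψ→□□ψ is valid. Take Rxy, Ryz and set V(ψ)={w : Rxw}. Then □ψ at x, so □□ψ at x, so □ψ at y, so ψ at z, i.e. Rxz.

transitivity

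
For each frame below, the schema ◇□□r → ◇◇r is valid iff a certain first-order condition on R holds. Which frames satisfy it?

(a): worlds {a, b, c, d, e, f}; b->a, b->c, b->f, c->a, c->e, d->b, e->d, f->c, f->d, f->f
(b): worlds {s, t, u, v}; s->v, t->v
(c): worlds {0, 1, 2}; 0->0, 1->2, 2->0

This is the axiom for a generalized confluence (Geach) condition; its first-order frame correspondent is ∀x ∀y (xRy → ∃w (yR²w ∧ xR²w)).
(a): fails — bRa but no w with aR²w and bR²w.
(b): fails — sRv but no w with vR²w and sR²w.
(c): ✓.
Valid on: (c).

(c)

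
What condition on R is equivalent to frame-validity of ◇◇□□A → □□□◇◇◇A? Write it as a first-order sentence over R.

This is a Sahlqvist (Geach-type) schema ◇^2□^2A → □^3◇^3A.
Minimal-valuation argument: fix x; take any y with xR^2y and any z with xR^3z. Set V(A) to the set of worlds R-reachable from y in exactly 2 steps. Then □^2A holds at y, so the antecedent holds at x; validity forces ◇^3A at z, giving a w with zR^3w and yR^2w.
First-order correspondent: ∀x ∀y ∀z ((xR²y ∧ xR³z) → ∃w (yR²w ∧ zR³w)).

∀x ∀y ∀z ((xR²y ∧ xR³z) → ∃w (yR²w ∧ zR³w))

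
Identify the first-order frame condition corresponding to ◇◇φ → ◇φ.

This is frame-equivalent to □φ → □□φ (substitute ¬φ for φ and contrapose).
Suppose □φ→□□φ is valid. Take Rxy, Ryz and set V(φ)={w : Rxw}. Then □φ at x, so □□φ at x, so □φ at y, so φ at z, i.e. Rxz.
The converse is a direct semantic check.
Frame condition: ∀x ∀y ∀z (Rxy ∧ Ryz → Rxz).

transitivity: ∀x ∀y ∀z (Rxy ∧ Ryz → Rxz)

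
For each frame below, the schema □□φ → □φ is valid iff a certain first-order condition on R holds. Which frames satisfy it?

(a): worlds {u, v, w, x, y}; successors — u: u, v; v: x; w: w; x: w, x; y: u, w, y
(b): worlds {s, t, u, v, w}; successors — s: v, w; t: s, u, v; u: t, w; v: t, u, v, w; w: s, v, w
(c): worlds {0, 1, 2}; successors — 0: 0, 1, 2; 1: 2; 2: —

(a)

Frame correspondent (Sahlqvist): ∀x ∀y (Rxy → ∃z (Rxz ∧ Rzy)) — i.e. density.
(a): satisfies the condition.
(b): fails — Rut but no z with Ruz and Rzt.
(c): fails — R12 but no z with R1z and Rz2.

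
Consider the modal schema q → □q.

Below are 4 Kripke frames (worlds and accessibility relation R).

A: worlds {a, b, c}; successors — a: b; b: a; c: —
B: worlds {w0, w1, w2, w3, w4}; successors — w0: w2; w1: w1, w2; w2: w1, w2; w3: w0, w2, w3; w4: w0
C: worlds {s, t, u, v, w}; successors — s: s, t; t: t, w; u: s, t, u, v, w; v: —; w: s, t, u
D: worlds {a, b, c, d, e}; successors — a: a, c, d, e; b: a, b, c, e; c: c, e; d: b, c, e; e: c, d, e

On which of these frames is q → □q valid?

none

Frame correspondent (Sahlqvist): ∀x ∀z (xRz → ∃w (x = w ∧ z = w)) — i.e. a generalized confluence (Geach) condition.
A: fails — aRb but a ≠ b.
B: fails — w0Rw2 but w0 ≠ w2.
C: fails — sRt but s ≠ t.
D: fails — aRc but a ≠ c.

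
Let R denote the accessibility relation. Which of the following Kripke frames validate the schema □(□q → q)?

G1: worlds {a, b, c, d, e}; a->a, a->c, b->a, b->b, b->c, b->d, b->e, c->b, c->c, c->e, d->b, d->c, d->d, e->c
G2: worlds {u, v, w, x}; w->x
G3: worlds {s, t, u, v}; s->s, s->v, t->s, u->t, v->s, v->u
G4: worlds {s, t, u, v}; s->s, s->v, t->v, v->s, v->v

This is the axiom for shift-reflexivity; its first-order frame correspondent is ∀x ∀y (Rxy → Ryy).
G1: fails — Rce but not Ree.
G2: fails — Rwx but not Rxx.
G3: fails — Rut but not Rtt.
G4: condition met.
Valid on: G4.

G4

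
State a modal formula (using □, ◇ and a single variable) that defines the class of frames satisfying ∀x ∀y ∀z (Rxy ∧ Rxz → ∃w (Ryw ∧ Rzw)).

◇□s → □◇s

A defining formula is ◇□s → □◇s (the .2 axiom).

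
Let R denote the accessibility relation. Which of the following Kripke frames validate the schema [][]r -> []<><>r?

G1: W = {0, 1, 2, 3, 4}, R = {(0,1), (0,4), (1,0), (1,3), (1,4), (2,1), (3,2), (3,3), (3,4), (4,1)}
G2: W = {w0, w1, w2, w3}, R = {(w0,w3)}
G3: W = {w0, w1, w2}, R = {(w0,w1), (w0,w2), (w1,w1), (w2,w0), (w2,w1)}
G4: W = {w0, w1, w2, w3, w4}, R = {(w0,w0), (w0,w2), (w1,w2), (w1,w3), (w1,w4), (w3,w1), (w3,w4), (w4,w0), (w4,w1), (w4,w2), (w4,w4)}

The schema corresponds to a generalized confluence (Geach) condition: forall x forall z (xRz -> exists w (x R^2 w & z R^2 w)).
G1: holds.
G2: fails — w0Rw3 but no w with w0R²w and w3R²w.
G3: holds.
G4: fails — w0Rw2 but no w with w0R²w and w2R²w.
Valid on: G1, G3.

G1, G3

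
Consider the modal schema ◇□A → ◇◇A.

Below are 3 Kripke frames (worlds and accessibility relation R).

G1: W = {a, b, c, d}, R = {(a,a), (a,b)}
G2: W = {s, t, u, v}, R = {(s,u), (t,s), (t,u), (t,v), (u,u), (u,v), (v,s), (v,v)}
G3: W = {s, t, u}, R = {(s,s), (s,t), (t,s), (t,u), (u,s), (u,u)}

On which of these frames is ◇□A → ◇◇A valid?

G2, G3

This is the axiom for a generalized confluence (Geach) condition; its first-order frame correspondent is ∀x ∀y (xRy → ∃w (yRw ∧ xR²w)).
G1: fails — aRb but no w with bRw and aR²w.
G2: ✓.
G3: ✓.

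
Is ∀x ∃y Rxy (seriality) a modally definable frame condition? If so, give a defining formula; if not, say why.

This is a Sahlqvist condition; the D axiom □r → ◇r defines it.
Suppose □r→◇r is valid. At any x set V(r)=W. Then □r at x, so ◇r at x, so x has a successor.

Definable; □r → ◇r defines it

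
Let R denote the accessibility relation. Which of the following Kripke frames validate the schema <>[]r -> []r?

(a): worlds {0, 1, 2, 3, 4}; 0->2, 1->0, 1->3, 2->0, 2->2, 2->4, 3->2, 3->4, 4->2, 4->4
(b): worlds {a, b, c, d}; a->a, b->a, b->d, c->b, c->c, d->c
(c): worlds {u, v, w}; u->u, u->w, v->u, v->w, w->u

none

The schema corresponds to the Euclidean property: forall x forall y forall z (Rxy & Rxz -> Ryz).
(a): fails — R10 and R10 but not R00.
(b): fails — Rba and Rbd but not Rad.
(c): fails — Ruw and Ruw but not Rww.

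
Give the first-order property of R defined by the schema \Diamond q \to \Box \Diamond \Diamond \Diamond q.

\forall x \forall y \forall z ((xRy \wedge xRz) \to \exists w (y = w \wedge z R^3 w))

This is a Sahlqvist (Geach-type) schema ◇^1□^0q → □^1◇^3q.
Minimal-valuation argument: fix x; take any y with xR^1y and any z with xR^1z. Set V(q) to the set of worlds R-reachable from y in exactly 0 steps. Then □^0q holds at y, so the antecedent holds at x; validity forces ◇^3q at z, giving a w with zR^3w and yR^0w.
First-order correspondent: \forall x \forall y \forall z ((xRy \wedge xRz) \to \exists w (y = w \wedge z R^3 w)).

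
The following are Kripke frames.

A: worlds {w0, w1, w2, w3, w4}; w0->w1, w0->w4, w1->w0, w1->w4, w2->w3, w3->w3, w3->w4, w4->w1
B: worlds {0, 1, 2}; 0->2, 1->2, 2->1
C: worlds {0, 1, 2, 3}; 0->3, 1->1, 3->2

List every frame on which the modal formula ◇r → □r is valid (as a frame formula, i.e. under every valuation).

This is the axiom for partial functionality; its first-order frame correspondent is ∀x ∀y ∀z (Rxy ∧ Rxz → y = z).
A: fails — w0 sees both w1 and w4.
B: ✓.
C: ✓.
Valid on: B, C.

B, C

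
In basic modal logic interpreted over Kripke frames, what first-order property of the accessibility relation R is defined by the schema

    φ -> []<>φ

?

symmetry

Suppose φ→□◇φ is valid. Take Rxy and set V(φ)={x}. Then φ at x, so □◇φ at x, so ◇φ at y, so some z with Ryz has φ; z=x, i.e. Ryx.
The converse is a direct semantic check.
So the correspondent is symmetry.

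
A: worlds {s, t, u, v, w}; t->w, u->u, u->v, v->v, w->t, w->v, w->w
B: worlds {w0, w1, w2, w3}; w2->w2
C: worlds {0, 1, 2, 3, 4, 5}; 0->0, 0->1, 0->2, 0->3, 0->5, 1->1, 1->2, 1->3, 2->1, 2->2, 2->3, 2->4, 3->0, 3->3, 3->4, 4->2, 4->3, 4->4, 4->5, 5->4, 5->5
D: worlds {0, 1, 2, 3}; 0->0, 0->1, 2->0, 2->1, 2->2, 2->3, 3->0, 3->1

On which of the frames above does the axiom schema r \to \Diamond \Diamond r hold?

C

This is the axiom for a generalized confluence (Geach) condition; its first-order frame correspondent is \forall x \exists w (x = w \wedge x R^2 w).
A: fails — at s but no w* with s=w* and sR²w*.
B: fails — at w0 but no w with w0=w and w0R²w.
C: satisfies the condition.
D: fails — at 1 but no w with 1=w and 1R²w.
Valid on: C.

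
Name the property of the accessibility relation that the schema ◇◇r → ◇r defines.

This is a form of the 4 axiom.
It corresponds to transitivity: ∀x ∀y ∀z (Rxy ∧ Ryz → Rxz).

transitivity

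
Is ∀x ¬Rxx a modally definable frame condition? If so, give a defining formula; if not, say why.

No

Any modally definable frame class is closed under surjective bounded morphisms.
The 2-cycle (worlds a,b with a→b→a) is irreflexive, and the map sending every world to a single reflexive point • is a surjective bounded morphism (forth: every edge maps to (•,•); back: every world has a successor). So any modal formula valid on the 2-cycle is also valid on the reflexive point, which is not irreflexive.
So no modal formula (or set of formulas) defines exactly the irreflexive frames.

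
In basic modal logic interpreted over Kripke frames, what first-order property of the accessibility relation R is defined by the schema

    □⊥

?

emptiness of R: ∀x ∀y ¬Rxy

□⊥ is valid iff no world has any successor (otherwise □⊥ fails at any world with one).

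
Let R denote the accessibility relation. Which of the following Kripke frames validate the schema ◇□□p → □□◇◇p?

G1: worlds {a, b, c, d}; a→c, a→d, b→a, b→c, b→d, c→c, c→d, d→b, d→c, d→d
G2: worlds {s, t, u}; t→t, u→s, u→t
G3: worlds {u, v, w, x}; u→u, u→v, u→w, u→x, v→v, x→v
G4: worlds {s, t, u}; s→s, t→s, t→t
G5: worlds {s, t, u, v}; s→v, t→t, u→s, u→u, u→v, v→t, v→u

Frame correspondent (Sahlqvist): ∀x ∀y ∀z ((xRy ∧ xR²z) → ∃w (yR²w ∧ zR²w)) — i.e. a generalized confluence (Geach) condition.
G1: holds.
G2: fails — uRs, uR²t but no w with sR²w and tR²w.
G3: fails — uRu, uR²w but no t with uR²t and wR²t.
G4: holds.
G5: holds.

G1, G4, G5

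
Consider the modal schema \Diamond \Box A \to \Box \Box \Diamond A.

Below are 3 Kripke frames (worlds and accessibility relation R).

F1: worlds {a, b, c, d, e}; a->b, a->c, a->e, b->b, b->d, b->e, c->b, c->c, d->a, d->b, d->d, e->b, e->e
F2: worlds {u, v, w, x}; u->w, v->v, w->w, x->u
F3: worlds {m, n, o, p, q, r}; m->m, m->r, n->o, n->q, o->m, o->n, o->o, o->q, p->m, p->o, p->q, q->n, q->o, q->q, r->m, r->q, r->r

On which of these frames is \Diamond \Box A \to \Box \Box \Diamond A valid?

This is the axiom for a generalized confluence (Geach) condition; its first-order frame correspondent is \forall x \forall y \forall z ((xRy \wedge x R^2 z) \to \exists w (yRw \wedge zRw)).
F1: satisfies the condition.
F2: satisfies the condition.
F3: fails — mRm, mR²q but no w with mRw and qRw.
Valid on: F1, F2.

F1, F2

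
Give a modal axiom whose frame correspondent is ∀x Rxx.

□r → r

A defining formula is □r → r (the T axiom).
Suppose □r→r is valid. At any x set V(r)={w : Rxw}. Then □r holds at x, so r holds at x, i.e. Rxx.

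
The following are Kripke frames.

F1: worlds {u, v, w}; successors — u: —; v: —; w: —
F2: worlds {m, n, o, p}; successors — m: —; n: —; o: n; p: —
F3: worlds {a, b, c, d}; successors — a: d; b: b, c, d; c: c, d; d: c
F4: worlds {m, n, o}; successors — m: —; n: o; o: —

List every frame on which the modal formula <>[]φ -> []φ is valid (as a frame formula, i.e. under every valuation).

Frame correspondent (Sahlqvist): forall x forall y forall z (Rxy & Rxz -> Ryz) — i.e. the Euclidean property.
F1: holds.
F2: fails — Ron and Ron but not Rnn.
F3: fails — Rad and Rad but not Rdd.
F4: fails — Rno and Rno but not Roo.
Valid on: F1.

F1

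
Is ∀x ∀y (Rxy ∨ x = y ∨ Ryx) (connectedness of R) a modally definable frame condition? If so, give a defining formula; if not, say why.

Any modally definable frame class is closed under disjoint unions.
Take 3 disjoint single-world reflexive frames: each is trivially connected, but their disjoint union has 3 worlds with no edge between distinct components, so it is not connected.
So no modal formula (or set of formulas) defines exactly the connected frames.

No — not modally definable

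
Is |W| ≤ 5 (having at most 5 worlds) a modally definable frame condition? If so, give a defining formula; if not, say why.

Any modally definable frame class is closed under disjoint unions.
Any modal formula valid on each of 6 disjoint one-world frames is valid on their disjoint union (validity is preserved under disjoint unions). Each one-world frame has |W|=1≤5, but the union has |W|=6.
Hence having at most 5 worlds is not modally definable.

Not definable by any modal formula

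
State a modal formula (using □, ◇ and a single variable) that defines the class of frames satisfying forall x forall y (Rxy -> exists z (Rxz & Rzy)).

□□r → □r

This is density; the standard corresponding axiom is C4: □□r → □r.
Suppose □□r→□r is valid. Take Rxy and set V(r)={w : xR²w}. Then □□r at x, so □r at x, so r at y, i.e. ∃z(Rxz∧Rzy).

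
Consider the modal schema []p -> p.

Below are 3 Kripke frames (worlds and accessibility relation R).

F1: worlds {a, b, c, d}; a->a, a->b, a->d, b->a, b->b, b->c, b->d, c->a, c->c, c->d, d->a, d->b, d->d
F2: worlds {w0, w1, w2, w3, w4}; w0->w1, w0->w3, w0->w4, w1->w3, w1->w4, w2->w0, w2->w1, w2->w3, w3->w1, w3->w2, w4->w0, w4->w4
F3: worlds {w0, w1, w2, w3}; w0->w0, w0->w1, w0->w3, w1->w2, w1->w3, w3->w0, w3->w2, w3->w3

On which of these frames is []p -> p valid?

F1

Frame correspondent (Sahlqvist): forall x Rxx — i.e. reflexivity.
F1: satisfies the condition.
F2: fails — world w0 does not see itself.
F3: fails — world w1 does not see itself.
Valid on: F1.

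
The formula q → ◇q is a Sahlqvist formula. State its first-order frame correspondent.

reflexivity

Equivalently (dual form): □q → q.
Suppose □q→q is valid. At any x set V(q)={w : Rxw}. Then □q holds at x, so q holds at x, i.e. Rxx.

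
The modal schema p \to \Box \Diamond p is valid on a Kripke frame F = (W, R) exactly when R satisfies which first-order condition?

Suppose p→□◇p is valid. Take Rxy and set V(p)={x}. Then p at x, so □◇p at x, so ◇p at y, so some z with Ryz has p; z=x, i.e. Ryx.

Symmetry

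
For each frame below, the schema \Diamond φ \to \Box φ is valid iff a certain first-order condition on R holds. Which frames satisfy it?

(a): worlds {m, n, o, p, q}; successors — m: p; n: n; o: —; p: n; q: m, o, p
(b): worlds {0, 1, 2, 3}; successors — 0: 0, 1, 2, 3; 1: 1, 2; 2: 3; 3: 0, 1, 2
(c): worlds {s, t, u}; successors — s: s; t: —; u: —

The schema corresponds to partial functionality: \forall x \forall y \forall z (Rxy \wedge Rxz \to y = z).
(a): fails — q sees both m and o.
(b): fails — 0 sees both 0 and 1.
(c): holds.
Valid on: (c).

(c)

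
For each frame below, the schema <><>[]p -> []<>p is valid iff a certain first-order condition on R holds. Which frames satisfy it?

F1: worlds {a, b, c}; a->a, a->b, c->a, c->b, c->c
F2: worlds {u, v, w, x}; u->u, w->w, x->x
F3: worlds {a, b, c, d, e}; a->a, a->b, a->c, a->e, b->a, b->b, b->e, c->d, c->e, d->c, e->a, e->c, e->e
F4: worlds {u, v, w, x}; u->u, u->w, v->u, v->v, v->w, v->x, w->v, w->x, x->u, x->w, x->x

F2

This is the axiom for a generalized confluence (Geach) condition; its first-order frame correspondent is forall x forall y forall z ((x R^2 y & xRz) -> exists w (yRw & zRw)).
F1: fails — aR²a, aRb but no w with aRw and bRw.
F2: condition met.
F3: fails — aR²d, aRb but no w with dRw and bRw.
F4: fails — uR²u, uRw but no t with uRt and wRt.
Valid on: F2.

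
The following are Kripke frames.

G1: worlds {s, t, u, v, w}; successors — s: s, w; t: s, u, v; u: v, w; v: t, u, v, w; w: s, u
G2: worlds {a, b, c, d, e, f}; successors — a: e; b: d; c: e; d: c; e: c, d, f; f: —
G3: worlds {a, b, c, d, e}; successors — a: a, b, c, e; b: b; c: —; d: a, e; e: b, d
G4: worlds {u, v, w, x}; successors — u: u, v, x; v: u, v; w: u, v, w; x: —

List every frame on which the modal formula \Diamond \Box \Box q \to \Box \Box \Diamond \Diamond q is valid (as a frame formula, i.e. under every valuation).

The schema corresponds to a generalized confluence (Geach) condition: \forall x \forall y \forall z ((xRy \wedge x R^2 z) \to \exists w (y R^2 w \wedge z R^2 w)).
G1: holds.
G2: fails — aRe, aR²f but no w with eR²w and fR²w.
G3: fails — aRa, aR²c but no w with aR²w and cR²w.
G4: fails — uRu, uR²x but no t with uR²t and xR²t.
Valid on: G1.

G1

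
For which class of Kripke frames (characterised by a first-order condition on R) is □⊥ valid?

emptiness of R: ∀x ∀y ¬Rxy

□⊥ is valid iff no world has any successor (otherwise □⊥ fails at any world with one).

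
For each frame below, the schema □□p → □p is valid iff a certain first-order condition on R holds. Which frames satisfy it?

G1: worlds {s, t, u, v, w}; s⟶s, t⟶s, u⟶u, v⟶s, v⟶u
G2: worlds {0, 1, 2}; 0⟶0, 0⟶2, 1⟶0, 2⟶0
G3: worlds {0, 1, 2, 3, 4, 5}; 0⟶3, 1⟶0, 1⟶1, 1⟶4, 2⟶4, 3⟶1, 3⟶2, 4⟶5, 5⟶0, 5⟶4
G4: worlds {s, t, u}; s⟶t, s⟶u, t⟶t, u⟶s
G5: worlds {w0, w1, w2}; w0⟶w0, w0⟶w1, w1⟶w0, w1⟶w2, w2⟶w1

G1, G2

The schema corresponds to density: ∀x ∀y (Rxy → ∃z (Rxz ∧ Rzy)).
G1: holds.
G2: holds.
G3: fails — R32 but no z with R3z and Rz2.
G4: fails — Rsu but no z with Rsz and Rzu.
G5: fails — Rw1w2 but no z with Rw1z and Rzw2.
Valid on: G1, G2.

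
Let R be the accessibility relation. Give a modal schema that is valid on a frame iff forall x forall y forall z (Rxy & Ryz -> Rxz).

□p → □□p

This is transitivity; the standard corresponding axiom is 4: □p → □□p.
Suppose □p→□□p is valid. Take Rxy, Ryz and set V(p)={w : Rxw}. Then □p at x, so □□p at x, so □p at y, so p at z, i.e. Rxz.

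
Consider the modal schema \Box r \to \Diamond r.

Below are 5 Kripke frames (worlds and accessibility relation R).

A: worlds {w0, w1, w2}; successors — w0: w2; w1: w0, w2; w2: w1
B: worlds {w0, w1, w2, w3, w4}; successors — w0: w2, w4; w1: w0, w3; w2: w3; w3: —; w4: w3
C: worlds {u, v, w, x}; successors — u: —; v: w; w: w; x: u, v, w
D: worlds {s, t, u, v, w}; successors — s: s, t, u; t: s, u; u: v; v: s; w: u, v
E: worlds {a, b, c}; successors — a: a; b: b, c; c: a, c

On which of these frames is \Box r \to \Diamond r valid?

A, D, E

The schema corresponds to seriality: \forall x \exists y Rxy.
A: ✓.
B: fails — world w3 has no successor.
C: fails — world u has no successor.
D: ✓.
E: ✓.
Valid on: A, D, E.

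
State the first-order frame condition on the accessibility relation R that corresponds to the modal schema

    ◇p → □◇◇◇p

This is a Sahlqvist (Geach-type) schema ◇^1□^0p → □^1◇^3p.
Minimal-valuation argument: fix x; take any y with xR^1y and any z with xR^1z. Set V(p) to the set of worlds R-reachable from y in exactly 0 steps. Then □^0p holds at y, so the antecedent holds at x; validity forces ◇^3p at z, giving a w with zR^3w and yR^0w.
First-order correspondent: ∀x ∀y ∀z ((xRy ∧ xRz) → ∃w (y = w ∧ zR³w)).

∀x ∀y ∀z ((xRy ∧ xRz) → ∃w (y = w ∧ zR³w))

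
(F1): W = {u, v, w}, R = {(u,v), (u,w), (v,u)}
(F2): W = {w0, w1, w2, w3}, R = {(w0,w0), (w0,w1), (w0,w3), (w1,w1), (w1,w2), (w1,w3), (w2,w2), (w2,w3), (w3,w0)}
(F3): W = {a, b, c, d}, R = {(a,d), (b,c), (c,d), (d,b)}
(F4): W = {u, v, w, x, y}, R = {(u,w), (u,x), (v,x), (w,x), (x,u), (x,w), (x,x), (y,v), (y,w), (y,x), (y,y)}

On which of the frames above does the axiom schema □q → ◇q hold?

(F2), (F3), (F4)

The schema corresponds to seriality: ∀x ∃y Rxy.
(F1): fails — world w has no successor.
(F2): holds.
(F3): holds.
(F4): holds.
Valid on: (F2), (F3), (F4).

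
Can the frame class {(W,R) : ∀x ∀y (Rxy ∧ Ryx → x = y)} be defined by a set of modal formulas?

Any modally definable frame class is closed under surjective bounded morphisms.
The 4-cycle (worlds 0,1,2,3 with 0→1→2→3→0) is antisymmetric. Sending even-indexed worlds to s and odd-indexed worlds to t is a surjective bounded morphism onto the two-world frame with s↔t, which is not antisymmetric.
So the class is not modally definable.

No — not modally definable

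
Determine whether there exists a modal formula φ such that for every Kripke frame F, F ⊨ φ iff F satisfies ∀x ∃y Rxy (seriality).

Definable; □p → ◇p defines it

The condition is seriality. A defining modal formula is □p → ◇p.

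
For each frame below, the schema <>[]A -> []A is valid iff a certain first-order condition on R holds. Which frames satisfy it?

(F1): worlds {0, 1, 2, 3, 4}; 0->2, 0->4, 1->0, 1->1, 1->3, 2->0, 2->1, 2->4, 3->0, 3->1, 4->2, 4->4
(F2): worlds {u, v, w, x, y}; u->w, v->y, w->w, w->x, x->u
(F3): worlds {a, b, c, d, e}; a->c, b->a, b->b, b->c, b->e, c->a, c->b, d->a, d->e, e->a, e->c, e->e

none

This is the axiom for the Euclidean property; its first-order frame correspondent is forall x forall y forall z (Rxy & Rxz -> Ryz).
(F1): fails — R02 and R02 but not R22.
(F2): fails — Rvy and Rvy but not Ryy.
(F3): fails — Rac and Rac but not Rcc.
Valid on no frame.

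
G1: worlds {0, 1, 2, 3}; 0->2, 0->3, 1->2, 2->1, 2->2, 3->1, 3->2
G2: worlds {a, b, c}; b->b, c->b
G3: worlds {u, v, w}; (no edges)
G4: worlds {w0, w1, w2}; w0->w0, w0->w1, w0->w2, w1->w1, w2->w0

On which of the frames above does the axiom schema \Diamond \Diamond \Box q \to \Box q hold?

G2, G3

The schema corresponds to a generalized confluence (Geach) condition: \forall x \forall y \forall z ((x R^2 y \wedge xRz) \to \exists w (yRw \wedge z = w)).
G1: fails — 0R²1, 0R3 but no w with 1Rw and 3=w.
G2: satisfies the condition.
G3: satisfies the condition.
G4: fails — w0R²w1, w0Rw0 but no w with w1Rw and w0=w.
Valid on: G2, G3.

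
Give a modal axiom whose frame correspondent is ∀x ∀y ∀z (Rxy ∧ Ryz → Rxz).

□ψ → □□ψ

The condition is transitivity. The 4 schema □ψ → □□ψ defines it.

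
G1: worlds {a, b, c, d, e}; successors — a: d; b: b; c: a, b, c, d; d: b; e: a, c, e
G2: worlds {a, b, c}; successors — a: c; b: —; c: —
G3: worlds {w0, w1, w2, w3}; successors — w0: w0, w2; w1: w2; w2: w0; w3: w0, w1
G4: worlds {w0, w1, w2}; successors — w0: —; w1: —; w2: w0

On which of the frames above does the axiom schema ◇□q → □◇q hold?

This is the axiom for convergence; its first-order frame correspondent is ∀x ∀y ∀z (Rxy ∧ Rxz → ∃w (Ryw ∧ Rzw)).
G1: fails — Rcd and Rca but d and a have no common successor.
G2: fails — Rac and Rac but c and c have no common successor.
G3: holds.
G4: fails — Rw2w0 and Rw2w0 but w0 and w0 have no common successor.

G3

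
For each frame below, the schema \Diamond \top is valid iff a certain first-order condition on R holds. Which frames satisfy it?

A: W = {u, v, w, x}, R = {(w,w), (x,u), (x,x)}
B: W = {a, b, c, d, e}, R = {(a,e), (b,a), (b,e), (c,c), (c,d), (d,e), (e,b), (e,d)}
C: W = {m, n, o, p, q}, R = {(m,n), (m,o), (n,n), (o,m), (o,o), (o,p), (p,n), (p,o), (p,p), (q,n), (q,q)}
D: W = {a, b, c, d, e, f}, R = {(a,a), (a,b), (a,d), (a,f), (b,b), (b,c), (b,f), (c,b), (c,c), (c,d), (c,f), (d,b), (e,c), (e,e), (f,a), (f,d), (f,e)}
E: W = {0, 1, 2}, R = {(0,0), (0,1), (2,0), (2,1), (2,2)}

B, C, D

This is the axiom for seriality; its first-order frame correspondent is \forall x \exists y Rxy.
A: fails — world u has no successor.
B: ✓.
C: ✓.
D: ✓.
E: fails — world 1 has no successor.
Valid on: B, C, D.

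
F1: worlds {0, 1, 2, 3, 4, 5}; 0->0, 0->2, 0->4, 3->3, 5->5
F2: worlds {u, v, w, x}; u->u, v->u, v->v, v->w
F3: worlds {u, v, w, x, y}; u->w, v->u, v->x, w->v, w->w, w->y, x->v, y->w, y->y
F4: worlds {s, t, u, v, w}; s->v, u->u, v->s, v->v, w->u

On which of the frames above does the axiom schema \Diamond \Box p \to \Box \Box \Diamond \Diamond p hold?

Frame correspondent (Sahlqvist): \forall x \forall y \forall z ((xRy \wedge x R^2 z) \to \exists w (yRw \wedge z R^2 w)) — i.e. a generalized confluence (Geach) condition.
F1: fails — 0R0, 0R²2 but no w with 0Rw and 2R²w.
F2: fails — vRu, vR²w but no t with uRt and wR²t.
F3: fails — wRv, wR²u but no t with vRt and uR²t.
F4: holds.

F4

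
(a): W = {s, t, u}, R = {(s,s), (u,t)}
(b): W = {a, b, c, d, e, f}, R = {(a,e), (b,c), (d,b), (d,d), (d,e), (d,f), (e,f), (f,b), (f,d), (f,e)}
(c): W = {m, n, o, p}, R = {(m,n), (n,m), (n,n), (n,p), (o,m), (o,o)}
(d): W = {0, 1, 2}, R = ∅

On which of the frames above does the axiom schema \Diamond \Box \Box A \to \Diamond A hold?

Frame correspondent (Sahlqvist): \forall x \forall y (xRy \to \exists w (y R^2 w \wedge xRw)) — i.e. a generalized confluence (Geach) condition.
(a): fails — uRt but no w with tR²w and uRw.
(b): fails — bRc but no w with cR²w and bRw.
(c): fails — nRp but no w with pR²w and nRw.
(d): condition met.
Valid on: (d).

(d)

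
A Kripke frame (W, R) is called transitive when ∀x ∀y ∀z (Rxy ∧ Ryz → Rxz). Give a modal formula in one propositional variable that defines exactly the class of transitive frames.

□p → □□p

The condition is transitivity. The 4 schema □p → □□p defines it.
Suppose □p→□□p is valid. Take Rxy, Ryz and set V(p)={w : Rxw}. Then □p at x, so □□p at x, so □p at y, so p at z, i.e. Rxz.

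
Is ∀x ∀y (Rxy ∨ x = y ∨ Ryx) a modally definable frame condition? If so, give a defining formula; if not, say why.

Not definable by any modal formula

Any modally definable frame class is closed under disjoint unions.
Take 4 disjoint single-world reflexive frames: each is trivially connected, but their disjoint union has 4 worlds with no edge between distinct components, so it is not connected.
So the class is not modally definable.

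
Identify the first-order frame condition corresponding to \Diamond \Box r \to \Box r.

This schema is equivalent to the 5 axiom ◇r → □◇r.
Its frame correspondent is the Euclidean property — \forall x \forall y \forall z (Rxy \wedge Rxz \to Ryz).

the Euclidean property: \forall x \forall y \forall z (Rxy \wedge Rxz \to Ryz)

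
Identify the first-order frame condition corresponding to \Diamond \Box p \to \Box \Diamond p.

convergence: \forall x \forall y \forall z (Rxy \wedge Rxz \to \exists w (Ryw \wedge Rzw))

This schema is the .2 axiom.
Its frame correspondent is convergence — \forall x \forall y \forall z (Rxy \wedge Rxz \to \exists w (Ryw \wedge Rzw)).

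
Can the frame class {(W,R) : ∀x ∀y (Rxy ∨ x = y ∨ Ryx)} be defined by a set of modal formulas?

No — not modally definable

If a class were modally definable it would be closed under disjoint unions (Goldblatt–Thomason).
Take 2 disjoint single-world reflexive frames: each is trivially connected, but their disjoint union has 2 worlds with no edge between distinct components, so it is not connected.
Hence connectedness of R is not modally definable.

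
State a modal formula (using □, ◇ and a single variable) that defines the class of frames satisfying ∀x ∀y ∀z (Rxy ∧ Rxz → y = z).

A defining formula is ◇q → □q (the CD axiom).
Suppose ◇q→□q is valid. Take Rxy, Rxz and set V(q)={y}. Then ◇q at x, so □q at x, so q at z, i.e. z=y.

◇q → □q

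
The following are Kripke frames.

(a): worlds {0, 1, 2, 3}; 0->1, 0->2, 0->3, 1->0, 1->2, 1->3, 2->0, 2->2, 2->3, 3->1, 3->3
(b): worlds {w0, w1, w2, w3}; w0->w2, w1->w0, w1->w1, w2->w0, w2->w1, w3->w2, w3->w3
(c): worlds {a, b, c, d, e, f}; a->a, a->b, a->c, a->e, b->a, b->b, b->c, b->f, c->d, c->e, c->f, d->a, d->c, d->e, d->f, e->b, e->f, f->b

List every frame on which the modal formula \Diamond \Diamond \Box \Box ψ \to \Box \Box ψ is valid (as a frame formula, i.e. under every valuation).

(a)

The schema corresponds to a generalized confluence (Geach) condition: \forall x \forall y \forall z ((x R^2 y \wedge x R^2 z) \to \exists w (y R^2 w \wedge z = w)).
(a): satisfies the condition.
(b): fails — w1R²w0, w1R²w2 but no w with w0R²w and w2=w.
(c): fails — aR²c, aR²d but no w with cR²w and d=w.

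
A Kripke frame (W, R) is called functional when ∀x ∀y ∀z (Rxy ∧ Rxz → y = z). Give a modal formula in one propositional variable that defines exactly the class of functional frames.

◇r → □r

A defining formula is ◇r → □r (the CD axiom).
Suppose ◇r→□r is valid. Take Rxy, Rxz and set V(r)={y}. Then ◇r at x, so □r at x, so r at z, i.e. z=y.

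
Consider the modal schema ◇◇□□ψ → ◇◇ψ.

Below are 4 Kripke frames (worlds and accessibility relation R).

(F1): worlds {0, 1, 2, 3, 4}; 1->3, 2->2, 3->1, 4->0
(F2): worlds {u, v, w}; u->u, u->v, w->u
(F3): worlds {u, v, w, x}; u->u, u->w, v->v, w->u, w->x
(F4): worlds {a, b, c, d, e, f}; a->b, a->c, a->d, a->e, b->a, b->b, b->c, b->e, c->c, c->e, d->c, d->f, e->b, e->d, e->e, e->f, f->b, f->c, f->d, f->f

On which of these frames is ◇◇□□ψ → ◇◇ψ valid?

(F1), (F4)

This is the axiom for a generalized confluence (Geach) condition; its first-order frame correspondent is ∀x ∀y (xR²y → ∃w (yR²w ∧ xR²w)).
(F1): condition met.
(F2): fails — uR²v but no t with vR²t and uR²t.
(F3): fails — uR²x but no t with xR²t and uR²t.
(F4): condition met.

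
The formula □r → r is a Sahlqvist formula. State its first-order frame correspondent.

reflexivity: ∀x Rxx

Suppose □r→r is valid. At any x set V(r)={w : Rxw}. Then □r holds at x, so r holds at x, i.e. Rxx.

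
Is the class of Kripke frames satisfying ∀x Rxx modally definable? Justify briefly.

Definable; □q → q defines it

Yes: it is reflexivity, defined by the T schema □q → q.
Suppose □q→q is valid. At any x set V(q)={w : Rxw}. Then □q holds at x, so q holds at x, i.e. Rxx.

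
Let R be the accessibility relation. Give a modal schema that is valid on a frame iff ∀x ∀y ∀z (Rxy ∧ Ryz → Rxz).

A defining formula is □s → □□s (the 4 axiom).

□s → □□s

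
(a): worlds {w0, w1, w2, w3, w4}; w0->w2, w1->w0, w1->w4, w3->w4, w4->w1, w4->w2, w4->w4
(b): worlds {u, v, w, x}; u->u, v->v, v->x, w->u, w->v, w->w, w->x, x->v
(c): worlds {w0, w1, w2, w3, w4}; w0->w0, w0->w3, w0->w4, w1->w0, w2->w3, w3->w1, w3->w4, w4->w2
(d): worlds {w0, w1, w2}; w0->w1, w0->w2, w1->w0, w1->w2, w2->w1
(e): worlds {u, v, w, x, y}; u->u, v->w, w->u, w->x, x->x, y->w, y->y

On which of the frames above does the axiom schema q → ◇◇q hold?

(b), (d)

This is the axiom for a generalized confluence (Geach) condition; its first-order frame correspondent is ∀x ∃w (x = w ∧ xR²w).
(a): fails — at w0 but no w with w0=w and w0R²w.
(b): holds.
(c): fails — at w1 but no w with w1=w and w1R²w.
(d): holds.
(e): fails — at v but no t with v=t and vR²t.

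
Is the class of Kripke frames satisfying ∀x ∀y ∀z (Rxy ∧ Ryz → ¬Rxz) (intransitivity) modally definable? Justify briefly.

If a class were modally definable it would be closed under surjective bounded morphisms (Goldblatt–Thomason).
The 3-cycle (worlds a,b,c with a→b→c→a) is intransitive. Mapping every world to a single reflexive point • is a surjective bounded morphism; the reflexive point is not intransitive (R••∧R•• but R••).
So no modal formula (or set of formulas) defines exactly the intransitive frames.

Not modally definable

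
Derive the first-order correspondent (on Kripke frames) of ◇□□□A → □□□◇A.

This is a Sahlqvist (Geach-type) schema ◇^1□^3A → □^3◇^1A.
First-order correspondent: ∀x ∀y ∀z ((xRy ∧ xR³z) → ∃w (yR³w ∧ zRw)).

∀x ∀y ∀z ((xRy ∧ xR³z) → ∃w (yR³w ∧ zRw))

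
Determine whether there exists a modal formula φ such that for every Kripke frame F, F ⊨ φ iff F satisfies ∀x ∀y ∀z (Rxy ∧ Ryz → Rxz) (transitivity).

Yes, by □p → □□p

The condition is transitivity. A defining modal formula is □p → □□p.
Suppose □p→□□p is valid. Take Rxy, Ryz and set V(p)={w : Rxw}. Then □p at x, so □□p at x, so □p at y, so p at z, i.e. Rxz.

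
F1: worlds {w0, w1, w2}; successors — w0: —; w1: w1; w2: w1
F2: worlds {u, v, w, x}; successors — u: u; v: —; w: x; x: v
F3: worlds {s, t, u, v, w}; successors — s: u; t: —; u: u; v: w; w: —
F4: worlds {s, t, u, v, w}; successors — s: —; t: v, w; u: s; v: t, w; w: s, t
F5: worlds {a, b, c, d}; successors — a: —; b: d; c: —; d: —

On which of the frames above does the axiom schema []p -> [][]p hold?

Frame correspondent (Sahlqvist): forall x forall y forall z (Rxy & Ryz -> Rxz) — i.e. transitivity.
F1: condition met.
F2: fails — Rwx and Rxv but not Rwv.
F3: condition met.
F4: fails — Rwt and Rtv but not Rwv.
F5: condition met.

F1, F3, F5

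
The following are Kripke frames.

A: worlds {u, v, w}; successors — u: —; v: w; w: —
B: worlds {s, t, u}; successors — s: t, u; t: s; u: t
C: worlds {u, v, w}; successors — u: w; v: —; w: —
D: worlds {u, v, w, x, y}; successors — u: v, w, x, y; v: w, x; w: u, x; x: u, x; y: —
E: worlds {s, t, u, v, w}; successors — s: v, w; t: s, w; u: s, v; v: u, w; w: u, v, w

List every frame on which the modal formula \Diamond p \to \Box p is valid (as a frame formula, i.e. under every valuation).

This is the axiom for partial functionality; its first-order frame correspondent is \forall x \forall y \forall z (Rxy \wedge Rxz \to y = z).
A: holds.
B: fails — s sees both t and u.
C: holds.
D: fails — u sees both v and w.
E: fails — s sees both v and w.
Valid on: A, C.

A, C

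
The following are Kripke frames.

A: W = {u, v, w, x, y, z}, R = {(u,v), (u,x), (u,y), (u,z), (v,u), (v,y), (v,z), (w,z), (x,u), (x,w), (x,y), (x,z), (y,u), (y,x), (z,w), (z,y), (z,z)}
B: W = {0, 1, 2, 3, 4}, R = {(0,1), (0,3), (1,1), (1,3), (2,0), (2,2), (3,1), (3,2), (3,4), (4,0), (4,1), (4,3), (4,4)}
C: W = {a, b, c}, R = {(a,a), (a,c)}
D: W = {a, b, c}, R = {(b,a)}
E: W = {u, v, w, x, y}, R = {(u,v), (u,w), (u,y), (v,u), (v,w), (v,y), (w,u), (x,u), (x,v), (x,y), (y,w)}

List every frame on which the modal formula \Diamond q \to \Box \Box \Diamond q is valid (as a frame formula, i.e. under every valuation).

This is the axiom for a generalized confluence (Geach) condition; its first-order frame correspondent is \forall x \forall y \forall z ((xRy \wedge x R^2 z) \to \exists w (y = w \wedge zRw)).
A: fails — uRv, uR²w but no t with v=t and wRt.
B: fails — 0R1, 0R²2 but no w with 1=w and 2Rw.
C: fails — aRa, aR²c but no w with a=w and cRw.
D: condition met.
E: fails — uRv, uR²w but no t with v=t and wRt.
Valid on: D.

D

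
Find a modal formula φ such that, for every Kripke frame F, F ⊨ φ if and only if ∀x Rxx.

□p → p

This is reflexivity; the standard corresponding axiom is T: □p → p.
Suppose □p→p is valid. At any x set V(p)={w : Rxw}. Then □p holds at x, so p holds at x, i.e. Rxx.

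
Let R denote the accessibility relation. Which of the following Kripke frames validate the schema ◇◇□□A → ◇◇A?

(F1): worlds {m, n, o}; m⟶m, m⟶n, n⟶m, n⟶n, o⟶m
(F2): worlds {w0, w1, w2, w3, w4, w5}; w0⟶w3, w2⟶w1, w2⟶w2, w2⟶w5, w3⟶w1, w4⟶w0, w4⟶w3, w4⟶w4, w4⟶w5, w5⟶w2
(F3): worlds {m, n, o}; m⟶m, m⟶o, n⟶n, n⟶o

This is the axiom for a generalized confluence (Geach) condition; its first-order frame correspondent is ∀x ∀y (xR²y → ∃w (yR²w ∧ xR²w)).
(F1): holds.
(F2): fails — w0R²w1 but no w with w1R²w and w0R²w.
(F3): fails — mR²o but no w with oR²w and mR²w.

(F1)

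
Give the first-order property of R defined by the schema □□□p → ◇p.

∀x ∃w (xR³w ∧ xRw)

This is a Sahlqvist (Geach-type) schema ◇^0□^3p → □^0◇^1p.
Minimal-valuation argument: fix x; take any y with xR^0y and any z with xR^0z. Set V(p) to the set of worlds R-reachable from y in exactly 3 steps. Then □^3p holds at y, so the antecedent holds at x; validity forces ◇^1p at z, giving a w with zR^1w and yR^3w.
First-order correspondent: ∀x ∃w (xR³w ∧ xRw).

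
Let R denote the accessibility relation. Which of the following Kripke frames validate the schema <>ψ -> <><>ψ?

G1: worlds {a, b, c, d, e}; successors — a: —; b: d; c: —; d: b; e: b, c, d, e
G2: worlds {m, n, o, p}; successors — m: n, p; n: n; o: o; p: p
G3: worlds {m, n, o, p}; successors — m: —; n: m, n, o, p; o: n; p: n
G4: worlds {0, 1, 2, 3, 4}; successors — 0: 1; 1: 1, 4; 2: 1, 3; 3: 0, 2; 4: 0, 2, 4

G2, G3

Frame correspondent (Sahlqvist): forall x forall y (xRy -> exists w (y = w & x R^2 w)) — i.e. a generalized confluence (Geach) condition.
G1: fails — bRd but no w with d=w and bR²w.
G2: ✓.
G3: ✓.
G4: fails — 2R3 but no w with 3=w and 2R²w.
Valid on: G2, G3.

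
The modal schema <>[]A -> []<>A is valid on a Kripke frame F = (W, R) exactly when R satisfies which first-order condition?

convergence: forall x forall y forall z (Rxy & Rxz -> exists w (Ryw & Rzw))

This schema is the .2 axiom.
Its frame correspondent is convergence — forall x forall y forall z (Rxy & Rxz -> exists w (Ryw & Rzw)).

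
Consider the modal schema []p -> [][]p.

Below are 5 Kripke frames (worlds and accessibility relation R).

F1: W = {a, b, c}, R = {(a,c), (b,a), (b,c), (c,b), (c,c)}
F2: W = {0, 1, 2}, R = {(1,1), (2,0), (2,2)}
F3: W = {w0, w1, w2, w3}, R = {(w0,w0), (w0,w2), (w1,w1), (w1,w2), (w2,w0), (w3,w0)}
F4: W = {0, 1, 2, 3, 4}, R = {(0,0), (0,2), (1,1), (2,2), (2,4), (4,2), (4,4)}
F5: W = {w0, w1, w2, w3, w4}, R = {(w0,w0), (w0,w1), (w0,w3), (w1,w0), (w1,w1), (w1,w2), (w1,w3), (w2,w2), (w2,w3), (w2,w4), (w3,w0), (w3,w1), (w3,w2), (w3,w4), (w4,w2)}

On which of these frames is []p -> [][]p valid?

The schema corresponds to transitivity: forall x forall y forall z (Rxy & Ryz -> Rxz).
F1: fails — Rbc and Rcb but not Rbb.
F2: ✓.
F3: fails — Rw1w2 and Rw2w0 but not Rw1w0.
F4: fails — R02 and R24 but not R04.
F5: fails — Rw1w2 and Rw2w4 but not Rw1w4.

F2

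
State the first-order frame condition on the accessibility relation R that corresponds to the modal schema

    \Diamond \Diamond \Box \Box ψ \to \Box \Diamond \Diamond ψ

\forall x \forall y \forall z ((x R^2 y \wedge xRz) \to \exists w (y R^2 w \wedge z R^2 w))

This is a Sahlqvist (Geach-type) schema ◇^2□^2ψ → □^1◇^2ψ.
First-order correspondent: \forall x \forall y \forall z ((x R^2 y \wedge xRz) \to \exists w (y R^2 w \wedge z R^2 w)).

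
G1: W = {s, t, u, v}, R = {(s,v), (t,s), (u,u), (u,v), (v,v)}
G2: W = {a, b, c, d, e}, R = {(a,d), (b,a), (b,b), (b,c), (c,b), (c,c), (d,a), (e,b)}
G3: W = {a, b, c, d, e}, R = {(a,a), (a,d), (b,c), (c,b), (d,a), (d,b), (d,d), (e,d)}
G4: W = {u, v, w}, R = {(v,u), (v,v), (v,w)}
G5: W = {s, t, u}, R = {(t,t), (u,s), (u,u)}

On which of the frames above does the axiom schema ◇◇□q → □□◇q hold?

This is the axiom for a generalized confluence (Geach) condition; its first-order frame correspondent is ∀x ∀y ∀z ((xR²y ∧ xR²z) → ∃w (yRw ∧ zRw)).
G1: satisfies the condition.
G2: fails — bR²a, bR²b but no w with aRw and bRw.
G3: fails — aR²a, aR²b but no w with aRw and bRw.
G4: fails — vR²u, vR²u but no t with uRt and uRt.
G5: fails — uR²s, uR²s but no w with sRw and sRw.
Valid on: G1.

G1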